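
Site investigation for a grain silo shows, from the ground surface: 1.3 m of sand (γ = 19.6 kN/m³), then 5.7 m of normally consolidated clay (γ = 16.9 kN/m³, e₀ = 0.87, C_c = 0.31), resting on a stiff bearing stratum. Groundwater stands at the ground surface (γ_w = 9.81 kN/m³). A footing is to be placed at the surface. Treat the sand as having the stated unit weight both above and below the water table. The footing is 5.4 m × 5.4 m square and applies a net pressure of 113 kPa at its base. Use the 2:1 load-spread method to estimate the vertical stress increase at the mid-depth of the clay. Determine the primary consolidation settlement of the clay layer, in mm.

S_c ≈ 304 mm

Mid-depth of clay below the ground surface: z = 1.3 + 5.7/2 = 4.15 m.
Total vertical stress at mid-clay: σ_v = 19.6×1.3 + 16.9×2.85 = 73.645 kPa.
Pore pressure: u = 9.81×(4.15 − 0) = 40.712 kPa.
Initial effective stress: σ'_0 = σ_v − u = 73.645 − 40.712 = 32.933 kPa.
Stress increase at mid-clay by the 2:1 spreading method:
Δσ = qBL/((B+z)(L+z)) = 113×5.4×5.4/((5.4+4.15)(5.4+4.15)) = 36.129 kPa
Final effective stress: σ'_f = σ'_0 + Δσ = 32.933 + 36.129 = 69.062 kPa.
Normally consolidated clay, so the full stress increment lies on the virgin compression line:
S_c = C_c·H/(1+e₀)·log₁₀(σ'_f/σ'_0) = 0.31×5.7/(1+0.87)×log₁₀(69.062/32.933)
    = 0.94492 × 0.32161 = 0.3039 m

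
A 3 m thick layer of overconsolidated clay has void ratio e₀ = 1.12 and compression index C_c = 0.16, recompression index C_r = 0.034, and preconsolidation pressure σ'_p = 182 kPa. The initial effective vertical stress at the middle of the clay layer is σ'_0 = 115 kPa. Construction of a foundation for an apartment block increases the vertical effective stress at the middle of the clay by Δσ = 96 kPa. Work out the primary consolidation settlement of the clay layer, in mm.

Final effective stress: σ'_f = 115 + 96 = 211 kPa.
σ'_f = 211 > σ'_p = 182 kPa, so the stress path crosses the preconsolidation pressure — recompression up to σ'_p, then virgin compression beyond:
S_c = H/(1+e₀)·[C_r·log₁₀(σ'_p/σ'_0) + C_c·log₁₀(σ'_f/σ'_p)]
    = 3/2.12 × [0.034×log₁₀(182/115) + 0.16×log₁₀(211/182)]
    = 1.4151 × [0.0067787 + 0.010274] = 0.02413 m

S_c ≈ 24.1 mm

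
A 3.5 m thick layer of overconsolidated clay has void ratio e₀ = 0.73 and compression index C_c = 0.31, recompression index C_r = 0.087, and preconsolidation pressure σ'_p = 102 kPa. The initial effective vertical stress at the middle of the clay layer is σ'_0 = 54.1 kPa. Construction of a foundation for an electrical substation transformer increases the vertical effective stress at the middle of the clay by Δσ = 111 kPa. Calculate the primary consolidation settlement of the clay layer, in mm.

Final effective stress: σ'_f = 54.1 + 111 = 165.1 kPa.
σ'_f = 165.1 > σ'_p = 102 kPa, so the stress path crosses the preconsolidation pressure — recompression up to σ'_p, then virgin compression beyond:
S_c = H/(1+e₀)·[C_r·log₁₀(σ'_p/σ'_0) + C_c·log₁₀(σ'_f/σ'_p)]
    = 3.5/1.73 × [0.087×log₁₀(102/54.1) + 0.31×log₁₀(165.1/102)]
    = 2.0231 × [0.02396 + 0.064836] = 0.1796 m

S_c ≈ 180 mm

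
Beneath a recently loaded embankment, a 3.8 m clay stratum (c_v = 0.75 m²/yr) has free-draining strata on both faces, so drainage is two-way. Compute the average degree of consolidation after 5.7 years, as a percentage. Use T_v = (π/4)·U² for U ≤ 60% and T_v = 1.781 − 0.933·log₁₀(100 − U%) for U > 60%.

U ≈ 95.6 %

Drainage path length: H_d = H/2 = 1.9 m (double drainage).
T_v = c_v·t/H_d² = 0.75×5.7/1.9² = 1.1842.
T_v = 1.1842 corresponds to the U > 60% branch:
U = 1 − 10^((1.781 − T_v)/0.933)/100 = 0.9564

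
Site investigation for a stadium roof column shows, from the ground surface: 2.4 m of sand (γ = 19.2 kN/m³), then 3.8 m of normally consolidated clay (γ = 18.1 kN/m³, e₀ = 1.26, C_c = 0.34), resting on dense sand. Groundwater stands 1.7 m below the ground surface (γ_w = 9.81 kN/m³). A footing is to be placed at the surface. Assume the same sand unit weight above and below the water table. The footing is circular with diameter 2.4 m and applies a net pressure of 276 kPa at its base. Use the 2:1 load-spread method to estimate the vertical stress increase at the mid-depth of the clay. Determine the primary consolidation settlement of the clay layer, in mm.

Mid-depth of clay below the ground surface: z = 2.4 + 3.8/2 = 4.3 m.
Total vertical stress at mid-clay: σ_v = 19.2×2.4 + 18.1×1.9 = 80.47 kPa.
Pore pressure: u = 9.81×(4.3 − 1.7) = 25.506 kPa.
Initial effective stress: σ'_0 = σ_v − u = 80.47 − 25.506 = 54.964 kPa.
Stress increase at mid-clay by the 2:1 spreading method:
Δσ ≈ qD²/(D+z)² = 276×2.4²/(2.4+4.3)² = 35.415 kPa
Final effective stress: σ'_f = σ'_0 + Δσ = 54.964 + 35.415 = 90.379 kPa.
Normally consolidated clay, so the full stress increment lies on the virgin compression line:
S_c = C_c·H/(1+e₀)·log₁₀(σ'_f/σ'_0) = 0.34×3.8/(1+1.26)×log₁₀(90.379/54.964)
    = 0.57168 × 0.21599 = 0.1235 m

S_c ≈ 123 mm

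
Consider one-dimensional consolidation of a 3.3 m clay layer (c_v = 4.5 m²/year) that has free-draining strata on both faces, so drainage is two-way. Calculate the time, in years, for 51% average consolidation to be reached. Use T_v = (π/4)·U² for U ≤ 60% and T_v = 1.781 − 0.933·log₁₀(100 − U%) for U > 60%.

t ≈ 0.124 years

Drainage path length: H_d = H/2 = 1.65 m (double drainage).
U ≤ 60%: T_v = (π/4)·U² = (π/4)×0.51² = 0.20428.
t = T_v·H_d²/c_v = 0.20428×1.65²/4.5 = 0.1236 years.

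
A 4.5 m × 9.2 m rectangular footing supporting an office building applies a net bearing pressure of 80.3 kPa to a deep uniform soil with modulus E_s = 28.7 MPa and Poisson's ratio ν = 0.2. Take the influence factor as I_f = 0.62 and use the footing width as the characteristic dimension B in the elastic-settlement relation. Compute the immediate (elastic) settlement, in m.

Immediate (elastic) settlement: S_e = q·B·(1−ν²)/E_s · I_f.
E_s = 28.7 MPa = 28700 kPa.
S_e = 80.3 × 4.5 × (1 − 0.2²) / 28700 × 0.62
    = 80.3 × 4.5 × 0.96 / 28700 × 0.62
    = 0.007494 m

S_e ≈ 0.00749 m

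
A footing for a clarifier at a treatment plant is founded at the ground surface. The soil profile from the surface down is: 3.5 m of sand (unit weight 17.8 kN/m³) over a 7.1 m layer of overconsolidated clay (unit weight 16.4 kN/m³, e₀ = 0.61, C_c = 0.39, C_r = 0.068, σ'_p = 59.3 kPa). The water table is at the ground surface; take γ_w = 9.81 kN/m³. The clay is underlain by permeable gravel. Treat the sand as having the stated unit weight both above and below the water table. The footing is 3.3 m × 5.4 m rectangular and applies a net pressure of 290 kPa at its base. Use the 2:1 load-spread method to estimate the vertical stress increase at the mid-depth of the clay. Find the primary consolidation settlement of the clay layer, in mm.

Mid-depth of clay below the ground surface: z = 3.5 + 7.1/2 = 7.05 m.
Total vertical stress at mid-clay: σ_v = 17.8×3.5 + 16.4×3.55 = 120.52 kPa.
Pore pressure: u = 9.81×(7.05 − 0) = 69.16 kPa.
Initial effective stress: σ'_0 = σ_v − u = 120.52 − 69.16 = 51.36 kPa.
Stress increase at mid-clay by the 2:1 spreading method:
Δσ = qBL/((B+z)(L+z)) = 290×3.3×5.4/((3.3+7.05)(5.4+7.05)) = 40.105 kPa
Final effective stress: σ'_f = 51.36 + 40.105 = 91.465 kPa.
σ'_f = 91.465 > σ'_p = 59.3 kPa, so the stress path crosses the preconsolidation pressure — recompression up to σ'_p, then virgin compression beyond:
S_c = H/(1+e₀)·[C_r·log₁₀(σ'_p/σ'_0) + C_c·log₁₀(σ'_f/σ'_p)]
    = 7.1/1.61 × [0.068×log₁₀(59.3/51.36) + 0.39×log₁₀(91.465/59.3)]
    = 4.4099 × [0.0042452 + 0.073398] = 0.3424 m

S_c ≈ 342 mm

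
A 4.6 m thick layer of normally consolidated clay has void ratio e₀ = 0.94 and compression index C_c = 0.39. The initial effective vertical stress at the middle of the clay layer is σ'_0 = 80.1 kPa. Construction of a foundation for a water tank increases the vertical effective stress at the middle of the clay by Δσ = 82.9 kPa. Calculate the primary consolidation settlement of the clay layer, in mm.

S_c ≈ 285 mm

Final effective stress: σ'_f = σ'_0 + Δσ = 80.1 + 82.9 = 163 kPa.
Normally consolidated clay, so the full stress increment lies on the virgin compression line:
S_c = C_c·H/(1+e₀)·log₁₀(σ'_f/σ'_0) = 0.39×4.6/(1+0.94)×log₁₀(163/80.1)
    = 0.92474 × 0.30856 = 0.2853 m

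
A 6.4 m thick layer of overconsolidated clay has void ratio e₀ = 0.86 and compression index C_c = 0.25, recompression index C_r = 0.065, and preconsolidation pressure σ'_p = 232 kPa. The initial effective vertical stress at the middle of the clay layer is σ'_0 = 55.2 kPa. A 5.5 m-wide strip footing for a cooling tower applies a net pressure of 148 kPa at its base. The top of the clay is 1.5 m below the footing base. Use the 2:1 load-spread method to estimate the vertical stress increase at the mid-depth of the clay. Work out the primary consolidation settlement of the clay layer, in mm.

Mid-depth of clay below the footing base: z = 1.5 + 6.4/2 = 4.7 m.
Stress increase at mid-clay by the 2:1 spreading method:
Δσ = qB/(B+z) = 148×5.5/(5.5+4.7) = 79.804 kPa
Final effective stress: σ'_f = 55.2 + 79.804 = 135 kPa.
σ'_f = 135 ≤ σ'_p = 232 kPa, so the clay remains overconsolidated and only the recompression index applies:
S_c = C_r·H/(1+e₀)·log₁₀(σ'_f/σ'_0) = 0.065×6.4/1.86×log₁₀(135/55.2)
    = 0.22366 × 0.38839 = 0.08687 m

S_c ≈ 86.9 mm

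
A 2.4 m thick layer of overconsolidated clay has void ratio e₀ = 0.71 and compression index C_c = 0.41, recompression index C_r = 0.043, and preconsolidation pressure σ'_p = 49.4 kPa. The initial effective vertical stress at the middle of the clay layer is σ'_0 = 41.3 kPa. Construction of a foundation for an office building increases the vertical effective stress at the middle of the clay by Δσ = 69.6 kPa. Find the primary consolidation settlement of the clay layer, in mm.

Final effective stress: σ'_f = 41.3 + 69.6 = 110.9 kPa.
σ'_f = 110.9 > σ'_p = 49.4 kPa, so the stress path crosses the preconsolidation pressure — recompression up to σ'_p, then virgin compression beyond:
S_c = H/(1+e₀)·[C_r·log₁₀(σ'_p/σ'_0) + C_c·log₁₀(σ'_f/σ'_p)]
    = 2.4/1.71 × [0.043×log₁₀(49.4/41.3) + 0.41×log₁₀(110.9/49.4)]
    = 1.4035 × [0.0033444 + 0.14399] = 0.2068 m

S_c ≈ 207 mm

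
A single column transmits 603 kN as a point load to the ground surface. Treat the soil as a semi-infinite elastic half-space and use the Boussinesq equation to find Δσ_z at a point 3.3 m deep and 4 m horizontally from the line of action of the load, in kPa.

Δσ_z ≈ 2.76 kPa

Boussinesq vertical stress below a point load on an elastic half-space:
Δσ_z = 3P/(2πz²) · [1 + (r/z)²]^(−5/2)
r/z = 4/3.3 = 1.2121; [1+(r/z)²]^(−5/2) = 0.10437.
Δσ_z = 3×603/(2π×3.3²) × 0.10437 = 26.438 × 0.10437 = 2.759 kPa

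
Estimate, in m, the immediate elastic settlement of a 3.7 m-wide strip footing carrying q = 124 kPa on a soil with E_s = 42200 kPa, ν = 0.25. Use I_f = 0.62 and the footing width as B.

S_e ≈ 0.00632 m

Immediate (elastic) settlement: S_e = q·B·(1−ν²)/E_s · I_f.
S_e = 124 × 3.7 × (1 − 0.25²) / 42200 × 0.62
    = 124 × 3.7 × 0.9375 / 42200 × 0.62
    = 0.006319 m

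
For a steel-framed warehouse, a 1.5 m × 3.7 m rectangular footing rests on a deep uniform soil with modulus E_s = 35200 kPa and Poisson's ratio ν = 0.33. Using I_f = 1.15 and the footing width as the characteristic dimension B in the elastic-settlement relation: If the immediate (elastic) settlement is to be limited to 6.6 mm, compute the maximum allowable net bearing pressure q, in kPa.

S_e = q·B·(1−ν²)/E_s · I_f  ⇒  q = S_e·E_s / (B·(1−ν²)·I_f).
q = 0.0066 × 35200 / (1.5 × 0.8911 × 1.15) = 151.1 kPa

q ≈ 151 kPa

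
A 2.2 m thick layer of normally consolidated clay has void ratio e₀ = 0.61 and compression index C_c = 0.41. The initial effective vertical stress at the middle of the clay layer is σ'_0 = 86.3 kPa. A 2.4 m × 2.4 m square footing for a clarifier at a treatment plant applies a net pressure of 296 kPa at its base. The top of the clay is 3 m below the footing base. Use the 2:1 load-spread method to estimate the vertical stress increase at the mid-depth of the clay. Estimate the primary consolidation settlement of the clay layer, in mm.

S_c ≈ 93.3 mm

Mid-depth of clay below the footing base: z = 3 + 2.2/2 = 4.1 m.
Stress increase at mid-clay by the 2:1 spreading method:
Δσ = qBL/((B+z)(L+z)) = 296×2.4×2.4/((2.4+4.1)(2.4+4.1)) = 40.354 kPa
Final effective stress: σ'_f = σ'_0 + Δσ = 86.3 + 40.354 = 126.65 kPa.
Normally consolidated clay, so the full stress increment lies on the virgin compression line:
S_c = C_c·H/(1+e₀)·log₁₀(σ'_f/σ'_0) = 0.41×2.2/(1+0.61)×log₁₀(126.65/86.3)
    = 0.56025 × 0.16659 = 0.09333 m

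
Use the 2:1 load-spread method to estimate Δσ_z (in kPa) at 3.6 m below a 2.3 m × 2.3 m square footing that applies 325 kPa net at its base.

By the 2:1 method the load spreads at 1 horizontal : 2 vertical, so at depth z the loaded area has grown by z in each plan dimension:
Δσ = qBL/((B+z)(L+z)) = 325×2.3×2.3/((2.3+3.6)(2.3+3.6)) = 49.39 kPa

Δσ_z ≈ 49.4 kPa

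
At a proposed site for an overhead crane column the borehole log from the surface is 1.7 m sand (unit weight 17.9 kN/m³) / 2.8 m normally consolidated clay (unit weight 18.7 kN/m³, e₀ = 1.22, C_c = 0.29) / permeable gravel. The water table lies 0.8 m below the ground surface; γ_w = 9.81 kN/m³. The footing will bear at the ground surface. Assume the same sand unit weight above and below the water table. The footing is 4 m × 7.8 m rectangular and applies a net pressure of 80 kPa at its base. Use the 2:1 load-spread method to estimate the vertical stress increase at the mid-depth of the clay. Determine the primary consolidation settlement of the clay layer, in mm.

S_c ≈ 106 mm

Mid-depth of clay below the ground surface: z = 1.7 + 2.8/2 = 3.1 m.
Total vertical stress at mid-clay: σ_v = 17.9×1.7 + 18.7×1.4 = 56.61 kPa.
Pore pressure: u = 9.81×(3.1 − 0.8) = 22.563 kPa.
Initial effective stress: σ'_0 = σ_v − u = 56.61 − 22.563 = 34.047 kPa.
Stress increase at mid-clay by the 2:1 spreading method:
Δσ = qBL/((B+z)(L+z)) = 80×4×7.8/((4+3.1)(7.8+3.1)) = 32.252 kPa
Final effective stress: σ'_f = σ'_0 + Δσ = 34.047 + 32.252 = 66.299 kPa.
Normally consolidated clay, so the full stress increment lies on the virgin compression line:
S_c = C_c·H/(1+e₀)·log₁₀(σ'_f/σ'_0) = 0.29×2.8/(1+1.22)×log₁₀(66.299/34.047)
    = 0.36577 × 0.28943 = 0.1059 m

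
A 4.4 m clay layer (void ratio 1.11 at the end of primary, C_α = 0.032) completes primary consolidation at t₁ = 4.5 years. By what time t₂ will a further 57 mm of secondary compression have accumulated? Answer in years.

S_s = C_α·H/(1+e_p)·log₁₀(t₂/t₁) ⇒ log₁₀(t₂/t₁) = S_s·(1+e_p)/(C_α·H).
log₁₀(t₂/t₁) = 0.057 × (1+1.11) / (0.032×4.4) = 0.8542
t₂ = t₁ × 10^0.8542 = 4.5 × 7.148 = 32.17 years

t₂ ≈ 32.2 years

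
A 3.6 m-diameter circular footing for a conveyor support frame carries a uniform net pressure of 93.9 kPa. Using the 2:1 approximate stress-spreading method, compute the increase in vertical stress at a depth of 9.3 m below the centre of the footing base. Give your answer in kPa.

Δσ_z ≈ 7.31 kPa

By the 2:1 method the load spreads at 1 horizontal : 2 vertical, so at depth z the loaded area has grown by z in each plan dimension:
Δσ ≈ qD²/(D+z)² = 93.9×3.6²/(3.6+9.3)² = 7.3129 kPa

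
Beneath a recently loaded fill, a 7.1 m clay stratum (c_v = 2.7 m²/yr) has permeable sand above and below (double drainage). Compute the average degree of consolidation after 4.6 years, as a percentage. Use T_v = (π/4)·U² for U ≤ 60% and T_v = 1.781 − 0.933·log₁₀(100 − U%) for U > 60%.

U ≈ 92.9 %

Drainage path length: H_d = H/2 = 3.55 m (double drainage).
T_v = c_v·t/H_d² = 2.7×4.6/3.55² = 0.98552.
T_v = 0.98552 corresponds to the U > 60% branch:
U = 1 − 10^((1.781 − T_v)/0.933)/100 = 0.9288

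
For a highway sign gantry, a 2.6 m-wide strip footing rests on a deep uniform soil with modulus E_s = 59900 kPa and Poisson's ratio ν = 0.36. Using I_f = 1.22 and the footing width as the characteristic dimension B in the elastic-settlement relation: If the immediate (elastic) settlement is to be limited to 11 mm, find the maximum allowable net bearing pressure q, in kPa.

S_e = q·B·(1−ν²)/E_s · I_f  ⇒  q = S_e·E_s / (B·(1−ν²)·I_f).
q = 0.011 × 59900 / (2.6 × 0.8704 × 1.22) = 238.7 kPa

q ≈ 239 kPa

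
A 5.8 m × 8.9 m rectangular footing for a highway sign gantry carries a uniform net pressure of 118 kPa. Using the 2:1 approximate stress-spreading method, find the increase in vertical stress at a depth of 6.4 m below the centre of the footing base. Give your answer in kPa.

By the 2:1 method the load spreads at 1 horizontal : 2 vertical, so at depth z the loaded area has grown by z in each plan dimension:
Δσ = qBL/((B+z)(L+z)) = 118×5.8×8.9/((5.8+6.4)(8.9+6.4)) = 32.632 kPa

Δσ_z ≈ 32.6 kPa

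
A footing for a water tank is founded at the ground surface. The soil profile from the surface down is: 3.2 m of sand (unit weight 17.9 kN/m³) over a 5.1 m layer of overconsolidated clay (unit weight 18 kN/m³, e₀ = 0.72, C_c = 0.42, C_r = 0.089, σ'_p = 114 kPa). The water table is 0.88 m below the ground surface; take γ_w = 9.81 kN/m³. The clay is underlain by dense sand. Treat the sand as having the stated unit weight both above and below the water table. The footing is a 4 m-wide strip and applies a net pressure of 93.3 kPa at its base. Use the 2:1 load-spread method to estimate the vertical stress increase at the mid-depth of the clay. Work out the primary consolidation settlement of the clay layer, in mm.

S_c ≈ 60.2 mm

Mid-depth of clay below the ground surface: z = 3.2 + 5.1/2 = 5.75 m.
Total vertical stress at mid-clay: σ_v = 17.9×3.2 + 18×2.55 = 103.18 kPa.
Pore pressure: u = 9.81×(5.75 − 0.88) = 47.775 kPa.
Initial effective stress: σ'_0 = σ_v − u = 103.18 − 47.775 = 55.405 kPa.
Stress increase at mid-clay by the 2:1 spreading method:
Δσ = qB/(B+z) = 93.3×4/(4+5.75) = 38.277 kPa
Final effective stress: σ'_f = 55.405 + 38.277 = 93.682 kPa.
σ'_f = 93.682 ≤ σ'_p = 114 kPa, so the clay remains overconsolidated and only the recompression index applies:
S_c = C_r·H/(1+e₀)·log₁₀(σ'_f/σ'_0) = 0.089×5.1/1.72×log₁₀(93.682/55.405)
    = 0.26389 × 0.22811 = 0.0602 m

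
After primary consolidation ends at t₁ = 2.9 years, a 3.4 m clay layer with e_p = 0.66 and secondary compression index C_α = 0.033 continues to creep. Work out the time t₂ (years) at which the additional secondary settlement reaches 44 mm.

S_s = C_α·H/(1+e_p)·log₁₀(t₂/t₁) ⇒ log₁₀(t₂/t₁) = S_s·(1+e_p)/(C_α·H).
log₁₀(t₂/t₁) = 0.044 × (1+0.66) / (0.033×3.4) = 0.651
t₂ = t₁ × 10^0.651 = 2.9 × 4.477 = 12.98 years

t₂ ≈ 13 years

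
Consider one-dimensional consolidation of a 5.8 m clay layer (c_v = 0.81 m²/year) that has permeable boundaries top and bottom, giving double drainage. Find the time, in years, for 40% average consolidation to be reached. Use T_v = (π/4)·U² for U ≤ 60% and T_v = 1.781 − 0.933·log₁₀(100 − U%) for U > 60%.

Drainage path length: H_d = H/2 = 2.9 m (double drainage).
U ≤ 60%: T_v = (π/4)·U² = (π/4)×0.4² = 0.12566.
t = T_v·H_d²/c_v = 0.12566×2.9²/0.81 = 1.305 years.

t ≈ 1.3 years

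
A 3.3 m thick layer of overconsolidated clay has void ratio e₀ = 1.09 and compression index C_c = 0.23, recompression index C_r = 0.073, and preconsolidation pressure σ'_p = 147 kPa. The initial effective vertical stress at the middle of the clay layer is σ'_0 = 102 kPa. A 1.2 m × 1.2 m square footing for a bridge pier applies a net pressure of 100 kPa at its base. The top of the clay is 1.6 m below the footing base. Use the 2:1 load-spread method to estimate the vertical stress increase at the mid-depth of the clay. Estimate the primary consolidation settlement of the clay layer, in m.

S_c ≈ 0.00345 m

Mid-depth of clay below the footing base: z = 1.6 + 3.3/2 = 3.25 m.
Stress increase at mid-clay by the 2:1 spreading method:
Δσ = qBL/((B+z)(L+z)) = 100×1.2×1.2/((1.2+3.25)(1.2+3.25)) = 7.2718 kPa
Final effective stress: σ'_f = 102 + 7.2718 = 109.27 kPa.
σ'_f = 109.27 ≤ σ'_p = 147 kPa, so the clay remains overconsolidated and only the recompression index applies:
S_c = C_r·H/(1+e₀)·log₁₀(σ'_f/σ'_0) = 0.073×3.3/2.09×log₁₀(109.27/102)
    = 0.11526 × 0.029901 = 0.003446 m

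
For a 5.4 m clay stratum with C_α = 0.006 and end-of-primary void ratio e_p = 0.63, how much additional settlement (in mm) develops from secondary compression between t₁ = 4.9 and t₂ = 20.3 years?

Secondary compression: S_s = C_α·H/(1+e_p)·log₁₀(t₂/t₁)
S_s = 0.006×5.4/(1+0.63)×log₁₀(20.3/4.9)
    = 0.01988 × 0.6173 = 0.01227 m

S_s ≈ 12.3 mm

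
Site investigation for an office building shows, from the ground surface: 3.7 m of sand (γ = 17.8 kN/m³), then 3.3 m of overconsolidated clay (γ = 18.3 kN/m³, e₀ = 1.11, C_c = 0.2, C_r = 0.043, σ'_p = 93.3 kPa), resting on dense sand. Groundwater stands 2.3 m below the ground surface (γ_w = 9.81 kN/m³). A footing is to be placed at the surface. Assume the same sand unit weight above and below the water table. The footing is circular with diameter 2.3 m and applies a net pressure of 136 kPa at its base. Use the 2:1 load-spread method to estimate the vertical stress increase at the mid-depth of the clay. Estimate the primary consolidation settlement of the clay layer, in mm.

S_c ≈ 4.98 mm

Mid-depth of clay below the ground surface: z = 3.7 + 3.3/2 = 5.35 m.
Total vertical stress at mid-clay: σ_v = 17.8×3.7 + 18.3×1.65 = 96.055 kPa.
Pore pressure: u = 9.81×(5.35 − 2.3) = 29.921 kPa.
Initial effective stress: σ'_0 = σ_v − u = 96.055 − 29.921 = 66.134 kPa.
Stress increase at mid-clay by the 2:1 spreading method:
Δσ ≈ qD²/(D+z)² = 136×2.3²/(2.3+5.35)² = 12.293 kPa
Final effective stress: σ'_f = 66.134 + 12.293 = 78.427 kPa.
σ'_f = 78.427 ≤ σ'_p = 93.3 kPa, so the clay remains overconsolidated and only the recompression index applies:
S_c = C_r·H/(1+e₀)·log₁₀(σ'_f/σ'_0) = 0.043×3.3/2.11×log₁₀(78.427/66.134)
    = 0.067252 × 0.074041 = 0.004979 m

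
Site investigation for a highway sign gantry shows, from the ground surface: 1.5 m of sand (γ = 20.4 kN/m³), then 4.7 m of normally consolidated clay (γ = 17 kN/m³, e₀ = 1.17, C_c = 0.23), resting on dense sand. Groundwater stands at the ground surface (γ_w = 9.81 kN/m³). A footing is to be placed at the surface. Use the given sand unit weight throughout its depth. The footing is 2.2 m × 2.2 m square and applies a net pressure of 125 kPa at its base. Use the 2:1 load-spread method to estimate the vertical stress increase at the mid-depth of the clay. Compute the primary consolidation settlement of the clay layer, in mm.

S_c ≈ 88.3 mm

Mid-depth of clay below the ground surface: z = 1.5 + 4.7/2 = 3.85 m.
Total vertical stress at mid-clay: σ_v = 20.4×1.5 + 17×2.35 = 70.55 kPa.
Pore pressure: u = 9.81×(3.85 − 0) = 37.769 kPa.
Initial effective stress: σ'_0 = σ_v − u = 70.55 − 37.769 = 32.781 kPa.
Stress increase at mid-clay by the 2:1 spreading method:
Δσ = qBL/((B+z)(L+z)) = 125×2.2×2.2/((2.2+3.85)(2.2+3.85)) = 16.529 kPa
Final effective stress: σ'_f = σ'_0 + Δσ = 32.781 + 16.529 = 49.31 kPa.
Normally consolidated clay, so the full stress increment lies on the virgin compression line:
S_c = C_c·H/(1+e₀)·log₁₀(σ'_f/σ'_0) = 0.23×4.7/(1+1.17)×log₁₀(49.31/32.781)
    = 0.49816 × 0.17731 = 0.08833 m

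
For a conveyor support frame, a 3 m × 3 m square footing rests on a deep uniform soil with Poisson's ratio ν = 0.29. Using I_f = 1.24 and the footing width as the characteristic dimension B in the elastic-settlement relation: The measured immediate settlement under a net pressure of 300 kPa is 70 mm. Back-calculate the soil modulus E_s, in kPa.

S_e = q·B·(1−ν²)/E_s · I_f  ⇒  E_s = q·B·(1−ν²)·I_f / S_e.
E_s = 300 × 3 × 0.9159 × 1.24 / 0.07 = 14600 kPa

E_s ≈ 14600 kPa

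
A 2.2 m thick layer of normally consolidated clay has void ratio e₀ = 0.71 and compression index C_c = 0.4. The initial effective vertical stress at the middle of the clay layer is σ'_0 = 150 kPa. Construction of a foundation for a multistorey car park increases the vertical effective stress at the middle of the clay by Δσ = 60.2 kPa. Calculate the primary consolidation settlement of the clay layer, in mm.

S_c ≈ 75.4 mm

Final effective stress: σ'_f = σ'_0 + Δσ = 150 + 60.2 = 210.2 kPa.
Normally consolidated clay, so the full stress increment lies on the virgin compression line:
S_c = C_c·H/(1+e₀)·log₁₀(σ'_f/σ'_0) = 0.4×2.2/(1+0.71)×log₁₀(210.2/150)
    = 0.51462 × 0.14654 = 0.07541 m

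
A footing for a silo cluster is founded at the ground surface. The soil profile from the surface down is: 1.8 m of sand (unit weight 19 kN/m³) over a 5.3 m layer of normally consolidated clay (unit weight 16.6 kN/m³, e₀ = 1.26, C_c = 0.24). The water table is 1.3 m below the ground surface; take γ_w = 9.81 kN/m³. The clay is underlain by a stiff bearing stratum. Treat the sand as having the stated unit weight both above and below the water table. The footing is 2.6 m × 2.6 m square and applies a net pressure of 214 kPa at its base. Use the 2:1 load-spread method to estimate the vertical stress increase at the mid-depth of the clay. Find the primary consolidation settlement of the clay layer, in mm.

S_c ≈ 117 mm

Mid-depth of clay below the ground surface: z = 1.8 + 5.3/2 = 4.45 m.
Total vertical stress at mid-clay: σ_v = 19×1.8 + 16.6×2.65 = 78.19 kPa.
Pore pressure: u = 9.81×(4.45 − 1.3) = 30.902 kPa.
Initial effective stress: σ'_0 = σ_v − u = 78.19 − 30.902 = 47.288 kPa.
Stress increase at mid-clay by the 2:1 spreading method:
Δσ = qBL/((B+z)(L+z)) = 214×2.6×2.6/((2.6+4.45)(2.6+4.45)) = 29.106 kPa
Final effective stress: σ'_f = σ'_0 + Δσ = 47.288 + 29.106 = 76.394 kPa.
Normally consolidated clay, so the full stress increment lies on the virgin compression line:
S_c = C_c·H/(1+e₀)·log₁₀(σ'_f/σ'_0) = 0.24×5.3/(1+1.26)×log₁₀(76.394/47.288)
    = 0.56283 × 0.20831 = 0.1172 m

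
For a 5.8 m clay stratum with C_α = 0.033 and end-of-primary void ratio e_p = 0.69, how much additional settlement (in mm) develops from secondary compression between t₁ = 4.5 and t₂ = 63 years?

Secondary compression: S_s = C_α·H/(1+e_p)·log₁₀(t₂/t₁)
S_s = 0.033×5.8/(1+0.69)×log₁₀(63/4.5)
    = 0.1133 × 1.146 = 0.1298 m

S_s ≈ 130 mm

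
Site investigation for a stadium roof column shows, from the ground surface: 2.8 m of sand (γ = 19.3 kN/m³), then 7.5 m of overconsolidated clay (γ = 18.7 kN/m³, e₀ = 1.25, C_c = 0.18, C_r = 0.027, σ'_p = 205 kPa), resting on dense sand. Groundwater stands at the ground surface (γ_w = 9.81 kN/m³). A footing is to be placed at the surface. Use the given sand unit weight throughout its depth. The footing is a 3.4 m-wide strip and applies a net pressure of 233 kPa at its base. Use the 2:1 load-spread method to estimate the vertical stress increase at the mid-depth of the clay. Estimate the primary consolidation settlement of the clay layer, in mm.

Mid-depth of clay below the ground surface: z = 2.8 + 7.5/2 = 6.55 m.
Total vertical stress at mid-clay: σ_v = 19.3×2.8 + 18.7×3.75 = 124.16 kPa.
Pore pressure: u = 9.81×(6.55 − 0) = 64.255 kPa.
Initial effective stress: σ'_0 = σ_v − u = 124.16 − 64.255 = 59.905 kPa.
Stress increase at mid-clay by the 2:1 spreading method:
Δσ = qB/(B+z) = 233×3.4/(3.4+6.55) = 79.618 kPa
Final effective stress: σ'_f = 59.905 + 79.618 = 139.52 kPa.
σ'_f = 139.52 ≤ σ'_p = 205 kPa, so the clay remains overconsolidated and only the recompression index applies:
S_c = C_r·H/(1+e₀)·log₁₀(σ'_f/σ'_0) = 0.027×7.5/2.25×log₁₀(139.52/59.905)
    = 0.089999 × 0.36717 = 0.03304 m

S_c ≈ 33 mm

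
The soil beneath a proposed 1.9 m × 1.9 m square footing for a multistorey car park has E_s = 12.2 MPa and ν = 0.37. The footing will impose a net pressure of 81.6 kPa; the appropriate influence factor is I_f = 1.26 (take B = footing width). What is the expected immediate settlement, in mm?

Immediate (elastic) settlement: S_e = q·B·(1−ν²)/E_s · I_f.
E_s = 12.2 MPa = 12200 kPa.
S_e = 81.6 × 1.9 × (1 − 0.37²) / 12200 × 1.26
    = 81.6 × 1.9 × 0.8631 / 12200 × 1.26
    = 0.01382 m = 13.82 mm

S_e ≈ 13.8 mm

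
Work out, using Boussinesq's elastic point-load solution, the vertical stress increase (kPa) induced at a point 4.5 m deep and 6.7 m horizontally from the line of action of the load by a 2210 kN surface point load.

Boussinesq vertical stress below a point load on an elastic half-space:
Δσ_z = 3P/(2πz²) · [1 + (r/z)²]^(−5/2)
r/z = 6.7/4.5 = 1.4889; [1+(r/z)²]^(−5/2) = 0.053882.
Δσ_z = 3×2210/(2π×4.5²) × 0.053882 = 52.109 × 0.053882 = 2.808 kPa

Δσ_z ≈ 2.81 kPa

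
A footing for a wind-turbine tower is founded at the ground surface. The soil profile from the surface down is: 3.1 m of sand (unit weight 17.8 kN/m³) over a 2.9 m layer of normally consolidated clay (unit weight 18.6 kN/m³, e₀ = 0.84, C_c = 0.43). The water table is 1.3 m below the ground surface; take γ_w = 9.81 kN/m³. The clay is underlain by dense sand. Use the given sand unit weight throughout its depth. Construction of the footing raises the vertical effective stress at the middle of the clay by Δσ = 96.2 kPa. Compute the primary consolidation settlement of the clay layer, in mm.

S_c ≈ 315 mm

Mid-depth of clay below the ground surface: z = 3.1 + 2.9/2 = 4.55 m.
Total vertical stress at mid-clay: σ_v = 17.8×3.1 + 18.6×1.45 = 82.15 kPa.
Pore pressure: u = 9.81×(4.55 − 1.3) = 31.883 kPa.
Initial effective stress: σ'_0 = σ_v − u = 82.15 − 31.883 = 50.267 kPa.
Final effective stress: σ'_f = σ'_0 + Δσ = 50.267 + 96.2 = 146.47 kPa.
Normally consolidated clay, so the full stress increment lies on the virgin compression line:
S_c = C_c·H/(1+e₀)·log₁₀(σ'_f/σ'_0) = 0.43×2.9/(1+0.84)×log₁₀(146.47/50.267)
    = 0.67772 × 0.46447 = 0.3148 m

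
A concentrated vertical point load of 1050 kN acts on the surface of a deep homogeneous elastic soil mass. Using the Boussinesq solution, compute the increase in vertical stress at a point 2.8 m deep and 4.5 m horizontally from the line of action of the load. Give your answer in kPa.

Boussinesq vertical stress below a point load on an elastic half-space:
Δσ_z = 3P/(2πz²) · [1 + (r/z)²]^(−5/2)
r/z = 4.5/2.8 = 1.6071; [1+(r/z)²]^(−5/2) = 0.041154.
Δσ_z = 3×1050/(2π×2.8²) × 0.041154 = 63.946 × 0.041154 = 2.632 kPa

Δσ_z ≈ 2.63 kPa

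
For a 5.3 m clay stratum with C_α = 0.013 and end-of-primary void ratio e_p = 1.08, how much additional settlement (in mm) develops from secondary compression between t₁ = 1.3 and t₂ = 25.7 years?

Secondary compression: S_s = C_α·H/(1+e_p)·log₁₀(t₂/t₁)
S_s = 0.013×5.3/(1+1.08)×log₁₀(25.7/1.3)
    = 0.03312 × 1.296 = 0.04293 m

S_s ≈ 42.9 mm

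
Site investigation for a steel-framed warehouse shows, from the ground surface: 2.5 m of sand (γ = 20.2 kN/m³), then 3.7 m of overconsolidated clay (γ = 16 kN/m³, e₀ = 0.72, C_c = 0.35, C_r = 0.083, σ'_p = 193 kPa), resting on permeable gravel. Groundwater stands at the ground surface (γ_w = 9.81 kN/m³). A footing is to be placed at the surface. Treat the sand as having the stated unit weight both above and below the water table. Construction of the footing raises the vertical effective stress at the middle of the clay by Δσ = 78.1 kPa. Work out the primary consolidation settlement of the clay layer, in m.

S_c ≈ 0.0874 m

Mid-depth of clay below the ground surface: z = 2.5 + 3.7/2 = 4.35 m.
Total vertical stress at mid-clay: σ_v = 20.2×2.5 + 16×1.85 = 80.1 kPa.
Pore pressure: u = 9.81×(4.35 − 0) = 42.673 kPa.
Initial effective stress: σ'_0 = σ_v − u = 80.1 − 42.673 = 37.427 kPa.
Final effective stress: σ'_f = 37.427 + 78.1 = 115.53 kPa.
σ'_f = 115.53 ≤ σ'_p = 193 kPa, so the clay remains overconsolidated and only the recompression index applies:
S_c = C_r·H/(1+e₀)·log₁₀(σ'_f/σ'_0) = 0.083×3.7/1.72×log₁₀(115.53/37.427)
    = 0.17855 × 0.48951 = 0.0874 m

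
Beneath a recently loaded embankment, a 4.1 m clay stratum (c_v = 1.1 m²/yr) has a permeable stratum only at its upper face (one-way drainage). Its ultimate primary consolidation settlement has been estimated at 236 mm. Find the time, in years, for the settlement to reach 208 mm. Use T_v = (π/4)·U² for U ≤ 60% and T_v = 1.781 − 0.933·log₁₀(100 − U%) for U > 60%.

t ≈ 11.9 years

Drainage path length: H_d = H = 4.1 m (single drainage).
U = S(t)/S_ult = 208/236 = 0.8814.
U > 60%: T_v = 1.781 − 0.933·log₁₀(100 − 88.136) = 0.77873.
t = T_v·H_d²/c_v = 0.77873×4.1²/1.1 = 11.9 years.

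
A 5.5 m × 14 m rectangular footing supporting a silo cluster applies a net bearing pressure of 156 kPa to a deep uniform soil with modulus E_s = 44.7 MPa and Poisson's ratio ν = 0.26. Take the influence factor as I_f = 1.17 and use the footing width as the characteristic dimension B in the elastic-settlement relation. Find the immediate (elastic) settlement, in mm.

S_e ≈ 20.9 mm

Immediate (elastic) settlement: S_e = q·B·(1−ν²)/E_s · I_f.
E_s = 44.7 MPa = 44700 kPa.
S_e = 156 × 5.5 × (1 − 0.26²) / 44700 × 1.17
    = 156 × 5.5 × 0.9324 / 44700 × 1.17
    = 0.02094 m = 20.94 mm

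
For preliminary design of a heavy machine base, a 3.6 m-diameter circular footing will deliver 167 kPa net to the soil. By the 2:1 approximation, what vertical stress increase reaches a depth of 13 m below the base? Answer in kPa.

Δσ_z ≈ 7.85 kPa

By the 2:1 method the load spreads at 1 horizontal : 2 vertical, so at depth z the loaded area has grown by z in each plan dimension:
Δσ ≈ qD²/(D+z)² = 167×3.6²/(3.6+13)² = 7.8543 kPa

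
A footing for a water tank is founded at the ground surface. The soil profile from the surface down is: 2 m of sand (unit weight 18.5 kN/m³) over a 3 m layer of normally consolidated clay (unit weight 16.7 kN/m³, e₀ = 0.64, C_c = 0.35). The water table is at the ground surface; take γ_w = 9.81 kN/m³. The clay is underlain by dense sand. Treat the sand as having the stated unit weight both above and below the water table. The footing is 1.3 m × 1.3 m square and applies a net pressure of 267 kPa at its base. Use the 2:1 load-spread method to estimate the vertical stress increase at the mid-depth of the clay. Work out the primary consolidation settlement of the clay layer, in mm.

S_c ≈ 149 mm

Mid-depth of clay below the ground surface: z = 2 + 3/2 = 3.5 m.
Total vertical stress at mid-clay: σ_v = 18.5×2 + 16.7×1.5 = 62.05 kPa.
Pore pressure: u = 9.81×(3.5 − 0) = 34.335 kPa.
Initial effective stress: σ'_0 = σ_v − u = 62.05 − 34.335 = 27.715 kPa.
Stress increase at mid-clay by the 2:1 spreading method:
Δσ = qBL/((B+z)(L+z)) = 267×1.3×1.3/((1.3+3.5)(1.3+3.5)) = 19.585 kPa
Final effective stress: σ'_f = σ'_0 + Δσ = 27.715 + 19.585 = 47.3 kPa.
Normally consolidated clay, so the full stress increment lies on the virgin compression line:
S_c = C_c·H/(1+e₀)·log₁₀(σ'_f/σ'_0) = 0.35×3/(1+0.64)×log₁₀(47.3/27.715)
    = 0.64024 × 0.23215 = 0.1486 m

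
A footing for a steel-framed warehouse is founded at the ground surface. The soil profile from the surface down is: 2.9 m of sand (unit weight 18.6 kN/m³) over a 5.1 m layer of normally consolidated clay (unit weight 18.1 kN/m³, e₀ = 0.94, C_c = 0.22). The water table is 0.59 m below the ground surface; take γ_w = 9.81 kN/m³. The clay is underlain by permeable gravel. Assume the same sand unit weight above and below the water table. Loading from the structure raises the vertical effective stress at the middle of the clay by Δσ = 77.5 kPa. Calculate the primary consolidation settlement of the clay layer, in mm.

S_c ≈ 228 mm

Mid-depth of clay below the ground surface: z = 2.9 + 5.1/2 = 5.45 m.
Total vertical stress at mid-clay: σ_v = 18.6×2.9 + 18.1×2.55 = 100.09 kPa.
Pore pressure: u = 9.81×(5.45 − 0.59) = 47.677 kPa.
Initial effective stress: σ'_0 = σ_v − u = 100.09 − 47.677 = 52.413 kPa.
Final effective stress: σ'_f = σ'_0 + Δσ = 52.413 + 77.5 = 129.91 kPa.
Normally consolidated clay, so the full stress increment lies on the virgin compression line:
S_c = C_c·H/(1+e₀)·log₁₀(σ'_f/σ'_0) = 0.22×5.1/(1+0.94)×log₁₀(129.91/52.413)
    = 0.57835 × 0.3942 = 0.228 m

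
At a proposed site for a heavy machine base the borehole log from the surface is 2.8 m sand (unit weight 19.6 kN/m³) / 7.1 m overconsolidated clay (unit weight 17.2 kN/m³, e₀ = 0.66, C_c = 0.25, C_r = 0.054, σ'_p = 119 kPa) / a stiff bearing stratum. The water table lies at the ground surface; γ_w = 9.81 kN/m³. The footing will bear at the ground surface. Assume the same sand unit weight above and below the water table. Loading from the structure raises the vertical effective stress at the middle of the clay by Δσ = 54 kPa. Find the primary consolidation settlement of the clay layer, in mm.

Mid-depth of clay below the ground surface: z = 2.8 + 7.1/2 = 6.35 m.
Total vertical stress at mid-clay: σ_v = 19.6×2.8 + 17.2×3.55 = 115.94 kPa.
Pore pressure: u = 9.81×(6.35 − 0) = 62.294 kPa.
Initial effective stress: σ'_0 = σ_v − u = 115.94 − 62.294 = 53.646 kPa.
Final effective stress: σ'_f = 53.646 + 54 = 107.65 kPa.
σ'_f = 107.65 ≤ σ'_p = 119 kPa, so the clay remains overconsolidated and only the recompression index applies:
S_c = C_r·H/(1+e₀)·log₁₀(σ'_f/σ'_0) = 0.054×7.1/1.66×log₁₀(107.65/53.646)
    = 0.23096 × 0.30248 = 0.06986 m

S_c ≈ 69.9 mm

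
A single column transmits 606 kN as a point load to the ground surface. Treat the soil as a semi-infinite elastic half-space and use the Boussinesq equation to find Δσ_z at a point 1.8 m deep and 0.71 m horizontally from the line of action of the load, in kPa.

Δσ_z ≈ 62.2 kPa

Boussinesq vertical stress below a point load on an elastic half-space:
Δσ_z = 3P/(2πz²) · [1 + (r/z)²]^(−5/2)
r/z = 0.71/1.8 = 0.39444; [1+(r/z)²]^(−5/2) = 0.69662.
Δσ_z = 3×606/(2π×1.8²) × 0.69662 = 89.304 × 0.69662 = 62.21 kPa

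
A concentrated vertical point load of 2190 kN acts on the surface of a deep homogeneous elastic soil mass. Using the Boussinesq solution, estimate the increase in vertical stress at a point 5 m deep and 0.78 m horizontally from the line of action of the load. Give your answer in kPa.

Δσ_z ≈ 39.4 kPa

Boussinesq vertical stress below a point load on an elastic half-space:
Δσ_z = 3P/(2πz²) · [1 + (r/z)²]^(−5/2)
r/z = 0.78/5 = 0.156; [1+(r/z)²]^(−5/2) = 0.94166.
Δσ_z = 3×2190/(2π×5²) × 0.94166 = 41.826 × 0.94166 = 39.39 kPa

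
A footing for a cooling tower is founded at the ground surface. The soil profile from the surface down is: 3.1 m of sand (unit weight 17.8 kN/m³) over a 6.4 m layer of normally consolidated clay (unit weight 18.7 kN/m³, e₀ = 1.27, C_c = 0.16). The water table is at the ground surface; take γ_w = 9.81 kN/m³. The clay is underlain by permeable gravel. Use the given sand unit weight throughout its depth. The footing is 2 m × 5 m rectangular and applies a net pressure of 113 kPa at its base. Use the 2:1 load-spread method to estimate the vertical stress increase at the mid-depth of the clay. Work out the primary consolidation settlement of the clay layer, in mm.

S_c ≈ 40 mm

Mid-depth of clay below the ground surface: z = 3.1 + 6.4/2 = 6.3 m.
Total vertical stress at mid-clay: σ_v = 17.8×3.1 + 18.7×3.2 = 115.02 kPa.
Pore pressure: u = 9.81×(6.3 − 0) = 61.803 kPa.
Initial effective stress: σ'_0 = σ_v − u = 115.02 − 61.803 = 53.217 kPa.
Stress increase at mid-clay by the 2:1 spreading method:
Δσ = qBL/((B+z)(L+z)) = 113×2×5/((2+6.3)(5+6.3)) = 12.048 kPa
Final effective stress: σ'_f = σ'_0 + Δσ = 53.217 + 12.048 = 65.265 kPa.
Normally consolidated clay, so the full stress increment lies on the virgin compression line:
S_c = C_c·H/(1+e₀)·log₁₀(σ'_f/σ'_0) = 0.16×6.4/(1+1.27)×log₁₀(65.265/53.217)
    = 0.4511 × 0.08863 = 0.03998 m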